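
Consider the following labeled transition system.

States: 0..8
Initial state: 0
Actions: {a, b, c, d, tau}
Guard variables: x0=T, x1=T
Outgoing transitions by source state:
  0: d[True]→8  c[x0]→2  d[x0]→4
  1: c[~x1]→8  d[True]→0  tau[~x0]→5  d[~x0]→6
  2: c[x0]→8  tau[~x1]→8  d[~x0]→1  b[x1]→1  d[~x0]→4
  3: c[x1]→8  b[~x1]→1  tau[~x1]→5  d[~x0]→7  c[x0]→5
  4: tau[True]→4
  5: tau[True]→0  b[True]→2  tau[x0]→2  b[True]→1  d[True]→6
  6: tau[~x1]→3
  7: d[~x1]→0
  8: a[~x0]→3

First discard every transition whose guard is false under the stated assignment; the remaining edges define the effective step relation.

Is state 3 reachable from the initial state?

14 transition(s) survive guard evaluation.
L0 = {0}
L1 = {2,4,8}  total {0,2,4,8}
L2 = {1}  total {0,1,2,4,8}
Reachable = {0,1,2,4,8}

Answer: UNREACHABLE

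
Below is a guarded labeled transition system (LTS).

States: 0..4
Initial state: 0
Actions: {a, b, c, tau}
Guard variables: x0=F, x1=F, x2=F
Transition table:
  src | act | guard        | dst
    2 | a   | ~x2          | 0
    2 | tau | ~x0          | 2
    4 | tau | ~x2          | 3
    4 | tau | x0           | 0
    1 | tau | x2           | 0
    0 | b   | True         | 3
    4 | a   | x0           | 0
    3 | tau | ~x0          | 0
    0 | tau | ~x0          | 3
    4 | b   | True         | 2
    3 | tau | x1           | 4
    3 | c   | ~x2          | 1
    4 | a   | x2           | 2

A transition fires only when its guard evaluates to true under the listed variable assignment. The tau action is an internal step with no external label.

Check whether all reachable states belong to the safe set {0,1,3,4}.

Safe = {0,1,3,4}
R = {0,1,3}
  0: safe
  1: safe
  3: safe

Answer: INVARIANT HOLDS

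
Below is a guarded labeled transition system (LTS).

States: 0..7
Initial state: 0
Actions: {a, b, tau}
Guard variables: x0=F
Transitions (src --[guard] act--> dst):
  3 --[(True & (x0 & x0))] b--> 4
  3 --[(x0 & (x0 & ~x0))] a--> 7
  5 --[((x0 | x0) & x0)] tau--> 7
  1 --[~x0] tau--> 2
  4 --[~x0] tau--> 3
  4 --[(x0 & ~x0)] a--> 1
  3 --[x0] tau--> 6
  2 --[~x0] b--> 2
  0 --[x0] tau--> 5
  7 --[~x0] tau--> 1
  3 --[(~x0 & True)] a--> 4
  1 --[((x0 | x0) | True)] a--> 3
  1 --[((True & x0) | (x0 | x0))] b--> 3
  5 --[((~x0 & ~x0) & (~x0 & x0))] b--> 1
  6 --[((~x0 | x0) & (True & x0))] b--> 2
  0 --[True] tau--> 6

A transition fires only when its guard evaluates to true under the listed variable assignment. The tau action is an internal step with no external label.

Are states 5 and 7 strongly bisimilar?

Answer: NOT BISIMILAR

Working:
Compute ~ classes (split until stable):
  round 0: {{0,1,2,3,4,5,6,7}}
  round 1: {{0,4,7},{1},{2},{3},{5,6}}
  round 2: {{0},{1},{2},{3},{4},{5,6},{7}}
7 equivalence class(es) (converged in 3)
class of 5: {5,6}; class of 7: {7}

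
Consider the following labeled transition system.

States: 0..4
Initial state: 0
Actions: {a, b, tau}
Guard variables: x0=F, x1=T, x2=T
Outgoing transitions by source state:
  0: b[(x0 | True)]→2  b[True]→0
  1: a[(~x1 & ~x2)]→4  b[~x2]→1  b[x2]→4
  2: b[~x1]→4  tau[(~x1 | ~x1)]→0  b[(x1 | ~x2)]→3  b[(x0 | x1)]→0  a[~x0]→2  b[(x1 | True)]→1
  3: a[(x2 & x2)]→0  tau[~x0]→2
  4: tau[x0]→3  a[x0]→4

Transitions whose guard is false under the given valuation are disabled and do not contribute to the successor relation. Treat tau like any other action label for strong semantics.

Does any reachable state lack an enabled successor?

Answer: DEADLOCK at state 4

Working:
R = {0,1,2,3,4}
  0: b→0  b→2  [deg 2]
  1: b→4  [deg 1]
  2: a→2  b→0  b→1  b→3  [deg 4]
  3: a→0  tau→2  [deg 2]
  4: ∅  [STUCK]
trace reaching 4: b·b·b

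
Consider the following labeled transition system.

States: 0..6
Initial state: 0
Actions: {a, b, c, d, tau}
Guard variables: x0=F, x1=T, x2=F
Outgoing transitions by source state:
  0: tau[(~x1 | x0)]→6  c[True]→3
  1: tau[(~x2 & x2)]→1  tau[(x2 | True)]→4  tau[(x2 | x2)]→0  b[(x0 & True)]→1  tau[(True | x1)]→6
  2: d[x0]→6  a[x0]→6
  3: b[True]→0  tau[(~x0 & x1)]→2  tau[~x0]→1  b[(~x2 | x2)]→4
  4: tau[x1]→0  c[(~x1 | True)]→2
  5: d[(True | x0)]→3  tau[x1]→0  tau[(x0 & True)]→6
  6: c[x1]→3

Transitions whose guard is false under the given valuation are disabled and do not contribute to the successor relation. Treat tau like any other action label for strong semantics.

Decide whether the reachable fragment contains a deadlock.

Answer: DEADLOCK at state 2

Trace:
Reach set: {0,1,2,3,4,6}
  0: c→3  [1 exit(s)]
  1: tau→4  tau→6  [2 exit(s)]
  2: ∅  [deadlock]
  3: b→0  b→4  tau→1  tau→2  [4 exit(s)]
  4: c→2  tau→0  [2 exit(s)]
  6: c→3  [1 exit(s)]
witness 2: c·tau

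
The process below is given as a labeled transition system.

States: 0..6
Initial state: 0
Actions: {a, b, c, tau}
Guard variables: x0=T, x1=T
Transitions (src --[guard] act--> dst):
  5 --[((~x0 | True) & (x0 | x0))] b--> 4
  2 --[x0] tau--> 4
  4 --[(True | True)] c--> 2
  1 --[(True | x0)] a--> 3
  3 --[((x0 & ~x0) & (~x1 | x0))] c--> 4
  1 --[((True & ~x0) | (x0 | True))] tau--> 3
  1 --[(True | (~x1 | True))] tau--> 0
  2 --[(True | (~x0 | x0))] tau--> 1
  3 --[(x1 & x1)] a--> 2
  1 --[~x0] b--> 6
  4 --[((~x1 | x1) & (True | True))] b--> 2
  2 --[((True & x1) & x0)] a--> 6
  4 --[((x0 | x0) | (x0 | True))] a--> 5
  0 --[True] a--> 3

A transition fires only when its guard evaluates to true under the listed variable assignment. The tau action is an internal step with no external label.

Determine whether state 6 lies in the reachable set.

After dropping false guards: 12 live edges.
L0 = {0}
L1 = {3}  cumulative {0,3}
L2 = {2}  cumulative {0,2,3}
L3 = {1,4,6}  cumulative {0,1,2,3,4,6}
L4 = {5}  cumulative {0,1,2,3,4,5,6}
R = {0,1,2,3,4,5,6}
witness 6: a·a·a

Answer: REACHABLE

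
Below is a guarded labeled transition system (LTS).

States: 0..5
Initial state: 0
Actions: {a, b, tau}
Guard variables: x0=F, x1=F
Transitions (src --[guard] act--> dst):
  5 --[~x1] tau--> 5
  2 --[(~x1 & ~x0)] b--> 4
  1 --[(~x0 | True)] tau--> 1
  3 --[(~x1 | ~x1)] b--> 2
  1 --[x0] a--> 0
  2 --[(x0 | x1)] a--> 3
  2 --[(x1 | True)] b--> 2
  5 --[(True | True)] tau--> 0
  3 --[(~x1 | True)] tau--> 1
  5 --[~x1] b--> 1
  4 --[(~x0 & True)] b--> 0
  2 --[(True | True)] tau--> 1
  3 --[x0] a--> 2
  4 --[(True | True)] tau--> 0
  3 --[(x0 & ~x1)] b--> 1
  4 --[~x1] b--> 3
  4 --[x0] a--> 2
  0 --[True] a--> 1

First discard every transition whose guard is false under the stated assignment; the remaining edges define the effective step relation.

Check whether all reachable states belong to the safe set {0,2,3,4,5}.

Answer: INVARIANT VIOLATED at state 1

Trace:
Inv-set: {0,2,3,4,5}
Reach set: {0,1}
  0: ✓
  1: VIOLATES
counterexample path to 1: a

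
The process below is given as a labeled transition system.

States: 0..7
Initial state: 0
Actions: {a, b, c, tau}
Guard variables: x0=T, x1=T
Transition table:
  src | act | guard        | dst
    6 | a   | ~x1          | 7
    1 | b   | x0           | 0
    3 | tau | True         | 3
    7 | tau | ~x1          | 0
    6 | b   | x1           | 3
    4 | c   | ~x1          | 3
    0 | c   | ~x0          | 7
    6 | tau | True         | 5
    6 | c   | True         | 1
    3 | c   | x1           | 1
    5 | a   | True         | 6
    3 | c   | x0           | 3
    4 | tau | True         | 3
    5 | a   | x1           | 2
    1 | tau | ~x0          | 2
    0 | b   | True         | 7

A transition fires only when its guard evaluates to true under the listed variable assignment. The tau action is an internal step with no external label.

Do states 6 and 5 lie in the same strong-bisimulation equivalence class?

Refine partition for ~:
  P[0] = {{0,1,2,3,4,5,6,7}}
  P[1] = {{0,1},{2,7},{3},{4},{5},{6}}
  P[2] = {{0},{1},{2,7},{3},{4},{5},{6}}
7 equivalence class(es) (converged in 3)
class of 6: {6}; class of 5: {5}

Answer: NOT BISIMILAR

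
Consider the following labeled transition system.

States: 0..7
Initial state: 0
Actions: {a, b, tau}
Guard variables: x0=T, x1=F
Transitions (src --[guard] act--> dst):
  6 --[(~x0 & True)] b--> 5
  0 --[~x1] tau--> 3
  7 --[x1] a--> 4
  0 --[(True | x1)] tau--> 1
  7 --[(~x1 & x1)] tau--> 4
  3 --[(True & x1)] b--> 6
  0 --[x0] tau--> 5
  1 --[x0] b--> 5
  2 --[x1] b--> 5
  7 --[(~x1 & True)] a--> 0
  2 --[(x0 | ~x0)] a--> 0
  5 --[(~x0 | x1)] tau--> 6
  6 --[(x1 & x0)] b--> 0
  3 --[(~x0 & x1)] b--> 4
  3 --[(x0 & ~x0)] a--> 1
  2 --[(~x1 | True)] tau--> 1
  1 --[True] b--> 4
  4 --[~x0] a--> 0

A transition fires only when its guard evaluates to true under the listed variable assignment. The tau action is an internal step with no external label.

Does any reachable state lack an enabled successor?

Answer: DEADLOCK at state 3

Trace:
R = {0,1,3,4,5}
  0: tau→1  tau→3  tau→5  [deg 3]
  1: b→4  b→5  [deg 2]
  3: ∅  [no exit]
  4: ∅  [no exit]
  5: ∅  [no exit]
Path to 3: tau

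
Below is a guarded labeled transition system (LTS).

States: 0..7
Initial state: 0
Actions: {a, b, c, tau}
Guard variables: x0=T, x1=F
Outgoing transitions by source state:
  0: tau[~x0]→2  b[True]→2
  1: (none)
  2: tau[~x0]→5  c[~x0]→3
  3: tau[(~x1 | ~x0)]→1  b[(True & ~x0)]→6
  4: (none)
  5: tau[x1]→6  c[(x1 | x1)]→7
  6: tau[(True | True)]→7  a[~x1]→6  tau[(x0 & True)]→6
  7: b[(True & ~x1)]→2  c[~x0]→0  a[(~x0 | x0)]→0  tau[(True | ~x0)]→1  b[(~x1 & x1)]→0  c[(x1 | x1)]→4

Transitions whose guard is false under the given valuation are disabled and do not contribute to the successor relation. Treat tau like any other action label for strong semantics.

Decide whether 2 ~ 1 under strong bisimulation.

Answer: BISIMILAR

Analysis:
Compute ~ classes (split until stable):
  round 0: {{0,1,2,3,4,5,6,7}}
  round 1: {{0},{1,2,4,5},{3},{6},{7}}
5 equivalence class(es) (converged in 2)
[2]={1,2,4,5}  [1]={1,2,4,5}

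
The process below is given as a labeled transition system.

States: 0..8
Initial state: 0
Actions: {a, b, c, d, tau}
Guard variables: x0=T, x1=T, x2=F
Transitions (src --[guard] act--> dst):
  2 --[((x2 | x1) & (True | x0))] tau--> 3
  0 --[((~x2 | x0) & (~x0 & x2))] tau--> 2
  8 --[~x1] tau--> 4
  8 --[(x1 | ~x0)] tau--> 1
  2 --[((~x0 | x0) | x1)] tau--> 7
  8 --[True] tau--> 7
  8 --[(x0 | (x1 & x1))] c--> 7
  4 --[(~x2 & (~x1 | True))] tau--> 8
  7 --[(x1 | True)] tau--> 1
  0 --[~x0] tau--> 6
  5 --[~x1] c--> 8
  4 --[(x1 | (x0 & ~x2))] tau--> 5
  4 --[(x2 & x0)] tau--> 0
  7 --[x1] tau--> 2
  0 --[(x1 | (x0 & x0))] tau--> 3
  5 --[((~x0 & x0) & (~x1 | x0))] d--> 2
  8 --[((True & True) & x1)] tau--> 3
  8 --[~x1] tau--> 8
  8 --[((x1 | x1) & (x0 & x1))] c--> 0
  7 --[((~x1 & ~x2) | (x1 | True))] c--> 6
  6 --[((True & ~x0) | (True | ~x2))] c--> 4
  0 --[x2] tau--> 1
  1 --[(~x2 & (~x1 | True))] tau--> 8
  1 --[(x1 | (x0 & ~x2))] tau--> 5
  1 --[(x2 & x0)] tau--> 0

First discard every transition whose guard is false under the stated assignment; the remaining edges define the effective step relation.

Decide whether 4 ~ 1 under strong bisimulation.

Compute ~ classes (split until stable):
  P[0] = {{0,1,2,3,4,5,6,7,8}}
  P[1] = {{0,1,2,4},{3,5},{6},{7,8}}
  P[2] = {{0},{1,2,4},{3,5},{6},{7},{8}}
  P[3] = {{0},{1,4},{2},{3,5},{6},{7},{8}}
stable after 4 split(s): 7 block(s)
class of 4: {1,4}; class of 1: {1,4}

Answer: BISIMILAR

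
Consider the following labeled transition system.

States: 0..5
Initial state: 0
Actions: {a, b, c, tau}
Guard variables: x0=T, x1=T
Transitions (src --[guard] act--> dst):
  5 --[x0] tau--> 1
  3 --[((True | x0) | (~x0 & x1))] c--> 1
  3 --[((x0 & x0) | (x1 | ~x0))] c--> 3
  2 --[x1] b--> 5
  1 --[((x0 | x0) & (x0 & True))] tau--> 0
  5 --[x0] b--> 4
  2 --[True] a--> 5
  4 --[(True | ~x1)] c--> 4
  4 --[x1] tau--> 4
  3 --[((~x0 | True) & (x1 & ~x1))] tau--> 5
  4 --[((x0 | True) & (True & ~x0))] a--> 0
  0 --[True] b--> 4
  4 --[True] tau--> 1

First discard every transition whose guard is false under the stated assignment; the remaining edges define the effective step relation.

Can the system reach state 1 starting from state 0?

After dropping false guards: 11 live edges.
Layer 0: {0}
Layer 1: {4}  cumulative {0,4}
Layer 2: {1}  cumulative {0,1,4}
Reach set: {0,1,4}
trace reaching 1: b·tau

Answer: REACHABLE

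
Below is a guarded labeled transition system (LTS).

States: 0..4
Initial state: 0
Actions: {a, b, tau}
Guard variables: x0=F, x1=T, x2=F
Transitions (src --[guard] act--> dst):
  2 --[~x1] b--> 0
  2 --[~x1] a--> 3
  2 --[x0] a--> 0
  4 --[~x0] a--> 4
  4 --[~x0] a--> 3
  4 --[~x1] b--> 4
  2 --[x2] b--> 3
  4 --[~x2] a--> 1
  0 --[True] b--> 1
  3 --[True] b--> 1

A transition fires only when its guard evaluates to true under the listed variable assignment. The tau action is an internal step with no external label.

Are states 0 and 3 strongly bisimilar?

Compute ~ classes (split until stable):
  π0 = {{0,1,2,3,4}}
  π1 = {{0,3},{1,2},{4}}
stable after 2 split(s): 3 block(s)
class of 0: {0,3}; class of 3: {0,3}

Answer: BISIMILAR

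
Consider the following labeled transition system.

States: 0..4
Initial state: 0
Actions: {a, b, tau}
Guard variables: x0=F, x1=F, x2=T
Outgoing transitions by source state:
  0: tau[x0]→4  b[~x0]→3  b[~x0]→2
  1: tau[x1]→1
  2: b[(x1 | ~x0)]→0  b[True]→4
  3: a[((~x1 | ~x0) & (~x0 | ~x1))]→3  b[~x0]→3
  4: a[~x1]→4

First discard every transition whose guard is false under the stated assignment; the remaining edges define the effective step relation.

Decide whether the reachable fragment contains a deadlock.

Reach set: {0,2,3,4}
  0: b→2  b→3  [2 exit(s)]
  2: b→0  b→4  [2 exit(s)]
  3: a→3  b→3  [2 exit(s)]
  4: a→4  [1 exit(s)]

Answer: DEADLOCK-FREE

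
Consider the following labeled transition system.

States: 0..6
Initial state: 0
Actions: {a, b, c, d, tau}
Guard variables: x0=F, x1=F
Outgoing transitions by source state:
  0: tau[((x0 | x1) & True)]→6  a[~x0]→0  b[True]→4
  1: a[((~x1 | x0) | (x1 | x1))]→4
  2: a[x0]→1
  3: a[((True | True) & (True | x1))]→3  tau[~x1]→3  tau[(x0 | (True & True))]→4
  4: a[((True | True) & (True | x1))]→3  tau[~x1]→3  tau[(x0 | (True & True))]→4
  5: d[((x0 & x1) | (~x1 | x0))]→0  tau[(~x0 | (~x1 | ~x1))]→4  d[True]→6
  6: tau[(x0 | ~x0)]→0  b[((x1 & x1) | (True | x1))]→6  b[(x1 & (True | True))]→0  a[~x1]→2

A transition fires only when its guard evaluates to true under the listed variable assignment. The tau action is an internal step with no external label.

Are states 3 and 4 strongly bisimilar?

Answer: BISIMILAR

Analysis:
Compute ~ classes (split until stable):
  round 0: {{0,1,2,3,4,5,6}}
  round 1: {{0},{1},{2},{3,4},{5},{6}}
stable after 2 split(s): 6 block(s)
3∈{3,4}, 4∈{3,4}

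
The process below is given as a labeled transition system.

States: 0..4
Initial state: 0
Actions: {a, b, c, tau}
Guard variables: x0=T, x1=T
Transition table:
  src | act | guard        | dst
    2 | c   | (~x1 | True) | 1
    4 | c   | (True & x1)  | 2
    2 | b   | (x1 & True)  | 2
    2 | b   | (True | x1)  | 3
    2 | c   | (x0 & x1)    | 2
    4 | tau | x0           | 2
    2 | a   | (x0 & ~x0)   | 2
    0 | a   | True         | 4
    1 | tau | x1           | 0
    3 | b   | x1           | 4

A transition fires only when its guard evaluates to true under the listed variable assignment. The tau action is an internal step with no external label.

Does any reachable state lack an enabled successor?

Reachable = {0,1,2,3,4}
  0: a→4  [1 out]
  1: tau→0  [1 out]
  2: b→2  b→3  c→1  c→2  [4 out]
  3: b→4  [1 out]
  4: c→2  tau→2  [2 out]

Answer: DEADLOCK-FREE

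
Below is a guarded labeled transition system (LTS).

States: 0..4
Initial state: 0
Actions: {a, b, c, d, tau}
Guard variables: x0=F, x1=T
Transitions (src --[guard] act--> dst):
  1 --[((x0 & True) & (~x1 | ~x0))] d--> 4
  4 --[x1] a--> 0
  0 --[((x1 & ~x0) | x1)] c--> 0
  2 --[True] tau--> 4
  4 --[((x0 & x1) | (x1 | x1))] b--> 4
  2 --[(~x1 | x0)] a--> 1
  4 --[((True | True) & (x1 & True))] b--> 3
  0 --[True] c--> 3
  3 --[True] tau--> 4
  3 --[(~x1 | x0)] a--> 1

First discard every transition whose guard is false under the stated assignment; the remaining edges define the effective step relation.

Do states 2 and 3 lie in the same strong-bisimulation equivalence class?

Answer: BISIMILAR

Trace:
Compute ~ classes (split until stable):
  P[0] = {{0,1,2,3,4}}
  P[1] = {{0},{1},{2,3},{4}}
stable after 2 split(s): 4 block(s)
2∈{2,3}, 3∈{2,3}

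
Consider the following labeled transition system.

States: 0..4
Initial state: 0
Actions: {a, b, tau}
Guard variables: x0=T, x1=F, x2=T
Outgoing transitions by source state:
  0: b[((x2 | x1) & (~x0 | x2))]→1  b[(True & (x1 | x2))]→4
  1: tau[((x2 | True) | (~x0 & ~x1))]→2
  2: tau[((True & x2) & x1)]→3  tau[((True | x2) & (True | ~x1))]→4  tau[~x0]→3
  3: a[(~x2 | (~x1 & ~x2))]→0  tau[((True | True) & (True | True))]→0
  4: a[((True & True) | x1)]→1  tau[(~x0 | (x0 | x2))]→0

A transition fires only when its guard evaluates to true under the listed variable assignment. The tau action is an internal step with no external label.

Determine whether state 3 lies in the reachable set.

Guard filter leaves 7 enabled edge(s).
L0 = {0}
L1 = {1,4}  now seen {0,1,4}
L2 = {2}  now seen {0,1,2,4}
Reach set: {0,1,2,4}

Answer: UNREACHABLE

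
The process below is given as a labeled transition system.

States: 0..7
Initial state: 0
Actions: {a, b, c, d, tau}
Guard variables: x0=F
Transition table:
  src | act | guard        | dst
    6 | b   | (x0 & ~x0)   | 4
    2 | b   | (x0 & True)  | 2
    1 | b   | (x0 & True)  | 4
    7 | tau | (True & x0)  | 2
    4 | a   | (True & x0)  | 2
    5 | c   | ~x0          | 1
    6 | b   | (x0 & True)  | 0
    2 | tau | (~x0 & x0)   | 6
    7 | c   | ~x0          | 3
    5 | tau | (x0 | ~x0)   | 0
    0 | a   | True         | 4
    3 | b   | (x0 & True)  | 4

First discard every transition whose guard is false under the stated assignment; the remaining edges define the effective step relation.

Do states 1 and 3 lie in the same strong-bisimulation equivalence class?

Refine partition for ~:
  round 0: {{0,1,2,3,4,5,6,7}}
  round 1: {{0},{1,2,3,4,6},{5},{7}}
Fixed point at round 2; 4 class(es).
1∈{1,2,3,4,6}, 3∈{1,2,3,4,6}

Answer: BISIMILAR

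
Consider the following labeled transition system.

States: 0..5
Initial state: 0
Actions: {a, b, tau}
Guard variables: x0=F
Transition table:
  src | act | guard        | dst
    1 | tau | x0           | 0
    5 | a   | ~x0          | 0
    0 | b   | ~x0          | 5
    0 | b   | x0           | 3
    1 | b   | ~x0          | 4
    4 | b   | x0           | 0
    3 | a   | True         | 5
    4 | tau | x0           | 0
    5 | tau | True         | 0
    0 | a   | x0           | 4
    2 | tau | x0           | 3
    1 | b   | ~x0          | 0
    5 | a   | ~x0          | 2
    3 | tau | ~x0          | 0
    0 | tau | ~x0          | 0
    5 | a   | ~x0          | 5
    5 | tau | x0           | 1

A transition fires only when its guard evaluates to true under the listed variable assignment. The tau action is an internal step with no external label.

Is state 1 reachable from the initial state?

Answer: UNREACHABLE

Analysis:
After dropping false guards: 10 live edges.
L0 = {0}
L1 = {5}  cumulative {0,5}
L2 = {2}  cumulative {0,2,5}
Reachable = {0,2,5}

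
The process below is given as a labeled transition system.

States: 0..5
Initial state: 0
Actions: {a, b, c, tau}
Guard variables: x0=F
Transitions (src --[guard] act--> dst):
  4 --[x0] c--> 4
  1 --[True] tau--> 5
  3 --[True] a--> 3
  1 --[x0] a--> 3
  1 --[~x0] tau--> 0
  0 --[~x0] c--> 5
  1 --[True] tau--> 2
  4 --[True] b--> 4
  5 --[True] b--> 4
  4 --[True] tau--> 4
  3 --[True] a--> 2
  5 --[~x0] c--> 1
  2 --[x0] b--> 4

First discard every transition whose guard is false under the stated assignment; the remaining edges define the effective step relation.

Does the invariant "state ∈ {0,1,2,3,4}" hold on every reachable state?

Answer: INVARIANT VIOLATED at state 5

Trace:
Inv-set: {0,1,2,3,4}
Reach set: {0,1,2,4,5}
  0: safe
  1: safe
  2: safe
  4: safe
  5: VIOLATES
witness against invariant: c → 5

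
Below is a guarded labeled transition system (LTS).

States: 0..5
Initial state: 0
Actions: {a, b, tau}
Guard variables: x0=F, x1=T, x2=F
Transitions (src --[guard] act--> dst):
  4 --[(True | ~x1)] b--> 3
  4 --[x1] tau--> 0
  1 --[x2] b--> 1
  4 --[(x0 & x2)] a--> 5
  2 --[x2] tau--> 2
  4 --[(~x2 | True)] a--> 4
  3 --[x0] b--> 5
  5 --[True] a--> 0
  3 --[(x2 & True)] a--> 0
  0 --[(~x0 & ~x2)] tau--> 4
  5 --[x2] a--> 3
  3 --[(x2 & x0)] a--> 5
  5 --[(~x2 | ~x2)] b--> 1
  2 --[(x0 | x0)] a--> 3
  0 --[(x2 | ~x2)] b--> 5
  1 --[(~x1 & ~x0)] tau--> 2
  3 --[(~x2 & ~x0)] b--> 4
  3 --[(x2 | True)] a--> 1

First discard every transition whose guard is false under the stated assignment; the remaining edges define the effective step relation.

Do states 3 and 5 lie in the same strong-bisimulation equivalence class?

Compute ~ classes (split until stable):
  π0 = {{0,1,2,3,4,5}}
  π1 = {{0},{1,2},{3,5},{4}}
  π2 = {{0},{1,2},{3},{4},{5}}
stable after 3 split(s): 5 block(s)
3∈{3}, 5∈{5}

Answer: NOT BISIMILAR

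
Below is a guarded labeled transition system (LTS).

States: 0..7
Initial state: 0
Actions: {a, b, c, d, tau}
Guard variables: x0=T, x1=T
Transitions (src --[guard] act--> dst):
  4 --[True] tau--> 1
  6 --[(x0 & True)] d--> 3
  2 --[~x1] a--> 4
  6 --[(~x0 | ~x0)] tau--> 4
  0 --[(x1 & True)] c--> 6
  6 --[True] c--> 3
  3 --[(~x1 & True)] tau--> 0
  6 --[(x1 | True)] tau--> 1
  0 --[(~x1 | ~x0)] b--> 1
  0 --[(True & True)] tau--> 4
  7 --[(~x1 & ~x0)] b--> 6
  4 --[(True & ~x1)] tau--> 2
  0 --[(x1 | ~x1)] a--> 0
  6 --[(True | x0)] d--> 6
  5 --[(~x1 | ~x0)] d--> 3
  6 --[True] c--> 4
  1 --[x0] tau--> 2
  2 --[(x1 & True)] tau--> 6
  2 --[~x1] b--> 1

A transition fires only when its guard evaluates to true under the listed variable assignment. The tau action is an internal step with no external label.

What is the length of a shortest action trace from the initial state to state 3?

Answer: 2

Working:
BFS to 3:
  depth 0: {0}
  depth 1: {4,6}
  depth 2: {1,3}
first hit 3 at d=2 via c·c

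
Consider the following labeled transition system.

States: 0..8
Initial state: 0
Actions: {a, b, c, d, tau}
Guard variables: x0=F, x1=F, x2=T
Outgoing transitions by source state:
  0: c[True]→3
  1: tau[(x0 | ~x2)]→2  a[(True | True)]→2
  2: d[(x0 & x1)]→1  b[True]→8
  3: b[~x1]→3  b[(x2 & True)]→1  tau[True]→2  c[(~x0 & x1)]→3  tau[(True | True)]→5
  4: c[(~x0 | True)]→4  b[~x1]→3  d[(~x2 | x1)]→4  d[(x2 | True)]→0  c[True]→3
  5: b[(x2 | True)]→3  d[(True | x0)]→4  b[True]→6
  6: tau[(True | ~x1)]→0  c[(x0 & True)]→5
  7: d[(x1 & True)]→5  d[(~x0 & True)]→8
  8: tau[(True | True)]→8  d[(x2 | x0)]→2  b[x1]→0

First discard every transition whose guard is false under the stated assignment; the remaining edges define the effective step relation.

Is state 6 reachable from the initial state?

Guard filter leaves 18 enabled edge(s).
depth 0: {0}
depth 1: {3}  total {0,3}
depth 2: {1,2,5}  total {0,1,2,3,5}
depth 3: {4,6,8}  total {0,1,2,3,4,5,6,8}
Reach set: {0,1,2,3,4,5,6,8}
witness 6: c·tau·b

Answer: REACHABLE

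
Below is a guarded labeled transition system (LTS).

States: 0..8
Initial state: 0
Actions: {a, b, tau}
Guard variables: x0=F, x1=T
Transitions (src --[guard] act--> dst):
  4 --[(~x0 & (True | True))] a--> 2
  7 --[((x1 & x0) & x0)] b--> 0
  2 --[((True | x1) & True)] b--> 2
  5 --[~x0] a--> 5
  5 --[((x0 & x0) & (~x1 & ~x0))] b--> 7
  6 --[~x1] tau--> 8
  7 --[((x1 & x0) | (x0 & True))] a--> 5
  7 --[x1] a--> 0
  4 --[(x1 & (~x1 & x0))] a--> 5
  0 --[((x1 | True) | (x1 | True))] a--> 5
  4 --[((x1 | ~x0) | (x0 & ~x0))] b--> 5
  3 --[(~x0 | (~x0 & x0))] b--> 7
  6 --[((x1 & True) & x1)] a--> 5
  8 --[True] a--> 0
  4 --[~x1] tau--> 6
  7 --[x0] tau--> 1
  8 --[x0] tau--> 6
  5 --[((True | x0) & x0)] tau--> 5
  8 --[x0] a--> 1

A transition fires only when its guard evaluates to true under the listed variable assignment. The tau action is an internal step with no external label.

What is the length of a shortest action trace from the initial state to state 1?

Answer: UNREACHABLE

Working:
BFS to 1:
  depth 0: {0}
  depth 1: {5}
1 never appears.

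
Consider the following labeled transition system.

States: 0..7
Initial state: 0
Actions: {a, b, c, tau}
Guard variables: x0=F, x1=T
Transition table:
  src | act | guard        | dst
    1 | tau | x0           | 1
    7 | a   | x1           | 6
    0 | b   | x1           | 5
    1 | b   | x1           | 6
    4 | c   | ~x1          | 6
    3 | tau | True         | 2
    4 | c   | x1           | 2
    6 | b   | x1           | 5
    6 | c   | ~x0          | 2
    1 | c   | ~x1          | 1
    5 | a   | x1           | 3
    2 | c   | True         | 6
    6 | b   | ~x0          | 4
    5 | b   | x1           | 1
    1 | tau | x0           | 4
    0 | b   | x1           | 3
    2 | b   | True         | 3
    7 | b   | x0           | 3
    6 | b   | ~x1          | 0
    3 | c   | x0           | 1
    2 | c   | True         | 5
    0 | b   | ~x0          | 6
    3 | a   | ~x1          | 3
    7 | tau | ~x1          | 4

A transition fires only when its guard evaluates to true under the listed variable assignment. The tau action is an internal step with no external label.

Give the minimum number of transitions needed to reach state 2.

Answer: 2

Analysis:
BFS to 2:
  Layer 0: {0}
  Layer 1: {3,5,6}
  Layer 2: {1,2,4}
depth(2)=2, e.g. b·tau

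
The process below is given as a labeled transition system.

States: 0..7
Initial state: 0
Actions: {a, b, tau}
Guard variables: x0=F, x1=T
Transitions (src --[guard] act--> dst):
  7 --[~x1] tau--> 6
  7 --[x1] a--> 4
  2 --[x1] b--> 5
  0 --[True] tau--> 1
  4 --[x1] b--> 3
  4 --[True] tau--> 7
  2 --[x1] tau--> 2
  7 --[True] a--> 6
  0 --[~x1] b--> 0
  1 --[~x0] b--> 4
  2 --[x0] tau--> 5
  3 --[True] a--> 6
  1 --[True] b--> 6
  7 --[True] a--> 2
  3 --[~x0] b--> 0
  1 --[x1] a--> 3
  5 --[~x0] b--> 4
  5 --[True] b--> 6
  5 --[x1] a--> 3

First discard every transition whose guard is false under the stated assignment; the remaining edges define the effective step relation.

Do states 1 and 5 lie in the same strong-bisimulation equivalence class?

Answer: BISIMILAR

Working:
Refine partition for ~:
  π0 = {{0,1,2,3,4,5,6,7}}
  π1 = {{0},{1,3,5},{2,4},{6},{7}}
  π2 = {{0},{1,5},{2},{3},{4},{6},{7}}
7 equivalence class(es) (converged in 3)
1∈{1,5}, 5∈{1,5}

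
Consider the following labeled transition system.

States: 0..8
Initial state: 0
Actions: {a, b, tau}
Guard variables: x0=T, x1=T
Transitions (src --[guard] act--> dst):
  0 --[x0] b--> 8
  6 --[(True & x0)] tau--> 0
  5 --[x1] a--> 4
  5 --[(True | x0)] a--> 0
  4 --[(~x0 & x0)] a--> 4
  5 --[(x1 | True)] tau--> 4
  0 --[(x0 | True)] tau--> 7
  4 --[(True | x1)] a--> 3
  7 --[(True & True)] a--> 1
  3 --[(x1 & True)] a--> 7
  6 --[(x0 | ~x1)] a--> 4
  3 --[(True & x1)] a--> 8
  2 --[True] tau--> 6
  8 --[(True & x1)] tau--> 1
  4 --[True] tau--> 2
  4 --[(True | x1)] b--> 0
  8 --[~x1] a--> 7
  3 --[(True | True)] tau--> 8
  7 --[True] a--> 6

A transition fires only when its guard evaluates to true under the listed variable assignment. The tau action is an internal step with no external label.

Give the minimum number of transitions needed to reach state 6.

BFS to 6:
  depth 0: {0}
  depth 1: {7,8}
  depth 2: {1,6}
depth(6)=2, e.g. tau·a

Answer: 2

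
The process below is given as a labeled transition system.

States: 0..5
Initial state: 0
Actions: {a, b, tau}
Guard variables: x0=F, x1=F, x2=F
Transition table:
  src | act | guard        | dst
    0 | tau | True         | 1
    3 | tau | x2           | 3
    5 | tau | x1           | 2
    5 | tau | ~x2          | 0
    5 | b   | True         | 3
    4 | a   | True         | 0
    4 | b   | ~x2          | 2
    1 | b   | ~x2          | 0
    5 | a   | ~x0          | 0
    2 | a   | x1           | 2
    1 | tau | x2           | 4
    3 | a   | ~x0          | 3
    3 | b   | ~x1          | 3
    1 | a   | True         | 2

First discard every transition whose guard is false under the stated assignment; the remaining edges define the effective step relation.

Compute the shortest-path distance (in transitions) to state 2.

BFS to 2:
  depth 0: {0}
  depth 1: {1}
  depth 2: {2}
first hit 2 at d=2 via tau·a

Answer: 2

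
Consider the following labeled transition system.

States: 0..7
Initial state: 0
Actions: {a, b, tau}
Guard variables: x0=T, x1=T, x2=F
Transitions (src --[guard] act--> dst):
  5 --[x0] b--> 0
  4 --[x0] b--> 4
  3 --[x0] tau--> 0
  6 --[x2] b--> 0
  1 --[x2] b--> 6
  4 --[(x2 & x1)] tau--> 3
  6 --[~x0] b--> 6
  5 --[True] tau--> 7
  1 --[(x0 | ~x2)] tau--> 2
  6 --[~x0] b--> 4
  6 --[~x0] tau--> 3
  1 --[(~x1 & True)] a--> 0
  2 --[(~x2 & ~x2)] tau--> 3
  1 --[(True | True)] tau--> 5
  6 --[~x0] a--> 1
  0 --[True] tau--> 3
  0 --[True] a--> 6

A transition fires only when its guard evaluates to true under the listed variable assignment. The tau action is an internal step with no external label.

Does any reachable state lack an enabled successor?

Reachable = {0,3,6}
  0: a→6  tau→3  [2 exit(s)]
  3: tau→0  [1 exit(s)]
  6: ∅  [no exit]
witness 6: a

Answer: DEADLOCK at state 6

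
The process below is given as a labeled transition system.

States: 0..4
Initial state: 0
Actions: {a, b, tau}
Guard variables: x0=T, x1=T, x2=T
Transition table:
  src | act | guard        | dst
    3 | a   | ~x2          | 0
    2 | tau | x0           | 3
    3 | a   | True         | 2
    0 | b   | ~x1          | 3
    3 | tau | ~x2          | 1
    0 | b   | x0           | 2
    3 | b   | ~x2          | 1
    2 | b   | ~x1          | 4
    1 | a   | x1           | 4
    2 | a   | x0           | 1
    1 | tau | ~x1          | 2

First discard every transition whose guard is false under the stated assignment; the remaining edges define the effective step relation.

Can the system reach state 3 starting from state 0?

Answer: REACHABLE

Trace:
5 transition(s) survive guard evaluation.
Layer 0: {0}
Layer 1: {2}  now seen {0,2}
Layer 2: {1,3}  now seen {0,1,2,3}
Layer 3: {4}  now seen {0,1,2,3,4}
Reachable = {0,1,2,3,4}
witness 3: b·tau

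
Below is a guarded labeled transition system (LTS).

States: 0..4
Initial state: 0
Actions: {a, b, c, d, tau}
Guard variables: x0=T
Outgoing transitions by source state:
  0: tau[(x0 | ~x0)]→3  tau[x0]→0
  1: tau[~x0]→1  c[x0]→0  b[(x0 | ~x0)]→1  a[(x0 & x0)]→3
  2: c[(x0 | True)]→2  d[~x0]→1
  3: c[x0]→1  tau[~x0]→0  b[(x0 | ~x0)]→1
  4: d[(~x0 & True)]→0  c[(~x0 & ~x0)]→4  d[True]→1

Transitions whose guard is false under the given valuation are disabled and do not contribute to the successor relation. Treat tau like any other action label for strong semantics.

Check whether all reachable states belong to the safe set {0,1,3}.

Allowed set {0,1,3}
Reach set: {0,1,3}
  0: ok
  1: ok
  3: ok

Answer: INVARIANT HOLDS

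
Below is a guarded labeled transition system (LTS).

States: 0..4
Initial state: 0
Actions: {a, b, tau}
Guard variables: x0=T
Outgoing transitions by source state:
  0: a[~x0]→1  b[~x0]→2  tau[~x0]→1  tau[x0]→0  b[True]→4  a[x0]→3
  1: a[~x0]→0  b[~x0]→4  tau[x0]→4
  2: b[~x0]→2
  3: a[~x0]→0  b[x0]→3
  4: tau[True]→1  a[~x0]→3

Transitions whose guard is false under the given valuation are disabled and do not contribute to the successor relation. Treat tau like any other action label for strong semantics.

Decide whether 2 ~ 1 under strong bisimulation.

Refine partition for ~:
  π0 = {{0,1,2,3,4}}
  π1 = {{0},{1,4},{2},{3}}
stable after 2 split(s): 4 block(s)
2∈{2}, 1∈{1,4}

Answer: NOT BISIMILAR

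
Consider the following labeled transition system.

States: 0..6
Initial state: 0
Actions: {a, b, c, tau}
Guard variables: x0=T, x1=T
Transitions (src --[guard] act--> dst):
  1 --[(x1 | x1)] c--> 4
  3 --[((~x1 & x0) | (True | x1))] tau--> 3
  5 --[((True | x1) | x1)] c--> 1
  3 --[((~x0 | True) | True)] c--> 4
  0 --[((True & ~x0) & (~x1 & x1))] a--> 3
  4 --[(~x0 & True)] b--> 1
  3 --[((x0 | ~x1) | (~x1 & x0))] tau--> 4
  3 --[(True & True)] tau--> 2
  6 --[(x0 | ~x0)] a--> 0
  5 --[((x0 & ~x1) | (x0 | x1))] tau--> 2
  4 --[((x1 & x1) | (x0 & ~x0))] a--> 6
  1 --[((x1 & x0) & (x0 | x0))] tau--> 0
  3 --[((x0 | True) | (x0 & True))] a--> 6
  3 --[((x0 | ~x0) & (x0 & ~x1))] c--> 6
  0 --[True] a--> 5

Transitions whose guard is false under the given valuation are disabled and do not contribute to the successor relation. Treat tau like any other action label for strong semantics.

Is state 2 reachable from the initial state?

Answer: REACHABLE

Trace:
Guard filter leaves 12 enabled edge(s).
Layer 0: {0}
Layer 1: {5}  cumulative {0,5}
Layer 2: {1,2}  cumulative {0,1,2,5}
Layer 3: {4}  cumulative {0,1,2,4,5}
Layer 4: {6}  cumulative {0,1,2,4,5,6}
Reach set: {0,1,2,4,5,6}
witness 2: a·tau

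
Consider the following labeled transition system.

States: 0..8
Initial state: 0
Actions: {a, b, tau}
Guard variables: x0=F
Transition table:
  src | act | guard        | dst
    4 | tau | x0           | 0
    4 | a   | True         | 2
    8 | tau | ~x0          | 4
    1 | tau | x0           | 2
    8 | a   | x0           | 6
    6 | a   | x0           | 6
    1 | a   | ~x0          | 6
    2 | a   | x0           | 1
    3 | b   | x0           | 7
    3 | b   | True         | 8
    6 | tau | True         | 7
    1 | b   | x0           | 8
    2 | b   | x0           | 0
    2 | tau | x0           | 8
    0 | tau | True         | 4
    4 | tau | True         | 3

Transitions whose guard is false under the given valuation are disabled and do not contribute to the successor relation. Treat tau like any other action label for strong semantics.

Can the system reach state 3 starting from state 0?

Answer: REACHABLE

Trace:
Guard filter leaves 7 enabled edge(s).
Layer 0: {0}
Layer 1: {4}  now seen {0,4}
Layer 2: {2,3}  now seen {0,2,3,4}
Layer 3: {8}  now seen {0,2,3,4,8}
R = {0,2,3,4,8}
Path to 3: tau·tau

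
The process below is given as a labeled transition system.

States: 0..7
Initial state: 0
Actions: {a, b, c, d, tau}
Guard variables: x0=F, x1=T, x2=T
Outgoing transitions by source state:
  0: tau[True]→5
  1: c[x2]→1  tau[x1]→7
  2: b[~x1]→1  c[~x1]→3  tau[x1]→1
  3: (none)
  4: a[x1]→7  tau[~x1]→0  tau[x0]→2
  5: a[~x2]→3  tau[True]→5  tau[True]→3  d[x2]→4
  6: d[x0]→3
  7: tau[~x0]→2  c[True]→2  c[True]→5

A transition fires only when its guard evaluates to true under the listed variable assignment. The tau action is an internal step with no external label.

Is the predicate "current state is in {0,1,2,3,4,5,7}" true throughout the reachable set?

Answer: INVARIANT HOLDS

Working:
Inv-set: {0,1,2,3,4,5,7}
Reach set: {0,1,2,3,4,5,7}
  0: ✓
  1: ✓
  2: ✓
  3: ✓
  4: ✓
  5: ✓
  7: ✓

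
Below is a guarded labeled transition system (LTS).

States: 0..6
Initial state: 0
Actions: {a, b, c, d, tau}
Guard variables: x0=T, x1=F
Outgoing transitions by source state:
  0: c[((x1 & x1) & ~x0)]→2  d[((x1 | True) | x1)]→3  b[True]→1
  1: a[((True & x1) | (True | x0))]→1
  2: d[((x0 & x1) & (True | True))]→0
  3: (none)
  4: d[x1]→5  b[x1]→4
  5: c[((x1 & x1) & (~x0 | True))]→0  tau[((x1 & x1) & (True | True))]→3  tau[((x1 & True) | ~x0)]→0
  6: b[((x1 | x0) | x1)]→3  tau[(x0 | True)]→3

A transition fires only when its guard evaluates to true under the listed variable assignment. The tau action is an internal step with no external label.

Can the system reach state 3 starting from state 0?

After dropping false guards: 5 live edges.
depth 0: {0}
depth 1: {1,3}  now seen {0,1,3}
Reachable = {0,1,3}
Path to 3: d

Answer: REACHABLE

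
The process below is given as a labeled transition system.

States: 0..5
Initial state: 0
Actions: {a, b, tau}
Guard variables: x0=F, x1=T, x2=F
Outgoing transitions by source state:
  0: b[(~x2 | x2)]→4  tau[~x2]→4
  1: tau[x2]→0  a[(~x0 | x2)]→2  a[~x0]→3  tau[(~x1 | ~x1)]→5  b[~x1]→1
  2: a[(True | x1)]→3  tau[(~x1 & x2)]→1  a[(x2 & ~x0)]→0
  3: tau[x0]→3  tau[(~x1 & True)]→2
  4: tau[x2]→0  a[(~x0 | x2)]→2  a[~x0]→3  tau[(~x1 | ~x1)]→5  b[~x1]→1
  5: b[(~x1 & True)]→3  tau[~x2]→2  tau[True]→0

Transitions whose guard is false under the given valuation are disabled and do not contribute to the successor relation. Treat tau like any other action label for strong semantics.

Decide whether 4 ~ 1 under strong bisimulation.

Refine partition for ~:
  π0 = {{0,1,2,3,4,5}}
  π1 = {{0},{1,2,4},{3},{5}}
  π2 = {{0},{1,4},{2},{3},{5}}
5 equivalence class(es) (converged in 3)
4∈{1,4}, 1∈{1,4}

Answer: BISIMILAR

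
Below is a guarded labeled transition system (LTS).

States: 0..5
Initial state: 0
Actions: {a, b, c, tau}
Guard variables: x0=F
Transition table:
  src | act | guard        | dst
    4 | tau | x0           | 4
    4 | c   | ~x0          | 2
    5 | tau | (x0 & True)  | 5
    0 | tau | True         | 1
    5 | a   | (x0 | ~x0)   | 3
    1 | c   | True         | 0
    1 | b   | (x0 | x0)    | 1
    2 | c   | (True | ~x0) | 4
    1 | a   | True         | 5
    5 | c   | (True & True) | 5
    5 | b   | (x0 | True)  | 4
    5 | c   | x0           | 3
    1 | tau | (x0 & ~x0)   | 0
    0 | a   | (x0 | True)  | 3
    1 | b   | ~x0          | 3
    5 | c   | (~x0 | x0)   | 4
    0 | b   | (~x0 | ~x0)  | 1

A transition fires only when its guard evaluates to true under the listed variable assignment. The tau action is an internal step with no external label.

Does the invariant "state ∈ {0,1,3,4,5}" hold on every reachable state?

Answer: INVARIANT VIOLATED at state 2

Working:
Allowed set {0,1,3,4,5}
Reachable = {0,1,2,3,4,5}
  0: ✓
  1: ✓
  2: ✗ unsafe
  3: ✓
  4: ✓
  5: ✓
witness against invariant: tau·a·c·c → 2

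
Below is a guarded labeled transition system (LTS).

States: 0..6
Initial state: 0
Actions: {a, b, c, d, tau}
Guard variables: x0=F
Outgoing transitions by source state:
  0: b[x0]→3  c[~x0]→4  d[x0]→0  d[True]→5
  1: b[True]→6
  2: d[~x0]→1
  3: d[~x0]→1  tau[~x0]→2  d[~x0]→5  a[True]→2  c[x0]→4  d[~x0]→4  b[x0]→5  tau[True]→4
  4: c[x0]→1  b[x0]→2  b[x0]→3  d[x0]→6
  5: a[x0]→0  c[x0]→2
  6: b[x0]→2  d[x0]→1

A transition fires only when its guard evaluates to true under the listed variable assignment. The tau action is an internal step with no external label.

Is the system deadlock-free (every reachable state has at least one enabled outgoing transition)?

Reach set: {0,4,5}
  0: c→4  d→5  [deg 2]
  4: ∅  [no exit]
  5: ∅  [no exit]
trace reaching 4: c

Answer: DEADLOCK at state 4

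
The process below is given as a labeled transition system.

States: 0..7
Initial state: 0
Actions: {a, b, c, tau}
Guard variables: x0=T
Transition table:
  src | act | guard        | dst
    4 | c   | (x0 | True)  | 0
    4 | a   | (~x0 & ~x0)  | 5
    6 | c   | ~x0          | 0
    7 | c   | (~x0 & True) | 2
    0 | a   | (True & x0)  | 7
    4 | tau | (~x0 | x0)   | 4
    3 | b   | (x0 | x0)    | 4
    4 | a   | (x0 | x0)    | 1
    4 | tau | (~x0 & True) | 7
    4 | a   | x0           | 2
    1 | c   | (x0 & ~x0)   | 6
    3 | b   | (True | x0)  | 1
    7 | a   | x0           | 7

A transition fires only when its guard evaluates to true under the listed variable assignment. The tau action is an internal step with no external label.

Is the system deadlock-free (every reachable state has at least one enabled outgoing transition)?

Reachable = {0,7}
  0: a→7  [1 out]
  7: a→7  [1 out]

Answer: DEADLOCK-FREE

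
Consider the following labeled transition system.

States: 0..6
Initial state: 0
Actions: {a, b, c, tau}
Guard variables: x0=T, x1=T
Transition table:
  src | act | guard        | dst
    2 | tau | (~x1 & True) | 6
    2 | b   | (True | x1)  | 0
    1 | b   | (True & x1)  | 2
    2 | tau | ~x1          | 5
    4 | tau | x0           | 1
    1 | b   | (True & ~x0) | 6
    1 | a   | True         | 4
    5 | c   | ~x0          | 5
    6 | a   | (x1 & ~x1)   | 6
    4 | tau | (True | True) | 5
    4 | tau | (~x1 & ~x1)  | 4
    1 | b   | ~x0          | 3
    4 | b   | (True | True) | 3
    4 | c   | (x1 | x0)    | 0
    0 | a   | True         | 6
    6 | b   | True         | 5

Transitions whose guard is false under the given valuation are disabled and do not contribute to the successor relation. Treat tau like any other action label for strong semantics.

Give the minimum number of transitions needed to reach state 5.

BFS to 5:
  L0 = {0}
  L1 = {6}
  L2 = {5}
first hit 5 at d=2 via a·b

Answer: 2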